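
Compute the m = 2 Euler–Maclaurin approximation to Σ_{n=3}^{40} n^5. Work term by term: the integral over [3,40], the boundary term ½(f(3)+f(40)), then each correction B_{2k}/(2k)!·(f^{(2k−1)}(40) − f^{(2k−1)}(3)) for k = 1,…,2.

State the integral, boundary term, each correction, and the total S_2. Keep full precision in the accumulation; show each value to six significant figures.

S_2 ≈ 7.34933e+08

∫_3^40 x^5 dx evaluates to 6.82667e+08.
½[f(3) + f(40)] = ½[243.000 + 1.02400e+08] = 5.12001e+07.
Running total after boundary: 7.33867e+08.
Order-1 term: 1/12 · (1.28000e+07 − 405.000) = 1.06663e+06.
After k=1: 7.34933e+08.
Order-2 term: −1/720 · (96000.0 − 540.000) = -132.583.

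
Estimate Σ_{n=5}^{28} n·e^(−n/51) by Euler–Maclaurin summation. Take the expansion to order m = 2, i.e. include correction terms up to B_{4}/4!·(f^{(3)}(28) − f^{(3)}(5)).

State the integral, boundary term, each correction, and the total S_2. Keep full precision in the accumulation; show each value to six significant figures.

S_2 ≈ 272.782

∫_5^28 x·e^(−x/51) dx evaluates to 262.477.
Endpoint term: (f(5) + f(28))/2 = (4.53307 + 16.1704)/2 = 10.3518.
Integral + boundary = 272.829.
k=1: B_{2}/(2)! × [f^{(1)}(28) − f^{(1)}(5)] = 1/12 × (0.260448 − 0.817730) = -0.0464401.
Running total after k=1: 272.782.
k=2: B_{4}/(4)! × [f^{(3)}(28) − f^{(3)}(5)] = −1/720 × (0.000544206 − 0.00101152) = 6.49043e-07.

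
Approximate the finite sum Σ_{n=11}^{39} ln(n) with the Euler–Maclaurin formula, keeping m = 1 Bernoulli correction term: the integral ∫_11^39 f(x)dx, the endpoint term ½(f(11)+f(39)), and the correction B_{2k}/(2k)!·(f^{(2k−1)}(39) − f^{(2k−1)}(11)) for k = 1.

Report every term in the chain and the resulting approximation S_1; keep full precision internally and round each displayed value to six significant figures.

Integral: ∫_11^39 ln(x) dx = 88.5021.
Endpoint term: (f(11) + f(39))/2 = (2.39790 + 3.66356)/2 = 3.03073.
So far: 91.5328.
Correction k=1: B_{2}/2! · (f^{(1)}(39) − f^{(1)}(11)) = 1/12 · (0.0256410 − 0.0909091) = -0.00543901.

S_1 ≈ 91.5273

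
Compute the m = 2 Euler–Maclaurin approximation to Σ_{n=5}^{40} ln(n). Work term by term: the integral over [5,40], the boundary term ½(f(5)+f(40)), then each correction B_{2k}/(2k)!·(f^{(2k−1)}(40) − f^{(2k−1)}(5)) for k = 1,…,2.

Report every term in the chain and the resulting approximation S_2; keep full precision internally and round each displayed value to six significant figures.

The integral term ∫_5^40 ln(x) dx = 104.508.
Endpoint term: (f(5) + f(40))/2 = (1.60944 + 3.68888)/2 = 2.64916.
Integral + boundary = 107.157.
k=1: B_{2}/(2)! × [f^{(1)}(40) − f^{(1)}(5)] = 1/12 × (0.0250000 − 0.200000) = -0.0145833.
Partial sum through k=1: 107.143.
k=2: B_{4}/(4)! × [f^{(3)}(40) − f^{(3)}(5)] = −1/720 × (3.12500e-05 − 0.0160000) = 2.21788e-05.

S_2 ≈ 107.143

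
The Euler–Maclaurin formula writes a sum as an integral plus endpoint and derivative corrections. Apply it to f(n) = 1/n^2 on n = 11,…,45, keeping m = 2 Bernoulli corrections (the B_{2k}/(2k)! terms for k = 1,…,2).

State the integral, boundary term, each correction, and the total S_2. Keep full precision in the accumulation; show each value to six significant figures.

S_2 ≈ 0.0731892

The integral term ∫_11^45 1/x^2 dx = 0.0686869.
½[f(11) + f(45)] = ½[0.00826446 + 0.000493827] = 0.00437914.
Integral + boundary = 0.0730660.
Correction k=1: B_{2}/2! · (f^{(1)}(45) − f^{(1)}(11)) = 1/12 · (-2.19479e-05 − (-0.00150263)) = 0.000123390.
Partial sum through k=1: 0.0731894.
Correction k=2: B_{4}/4! · (f^{(3)}(45) − f^{(3)}(11)) = −1/720 · (-1.30061e-07 − (-0.000149021)) = -2.06793e-07.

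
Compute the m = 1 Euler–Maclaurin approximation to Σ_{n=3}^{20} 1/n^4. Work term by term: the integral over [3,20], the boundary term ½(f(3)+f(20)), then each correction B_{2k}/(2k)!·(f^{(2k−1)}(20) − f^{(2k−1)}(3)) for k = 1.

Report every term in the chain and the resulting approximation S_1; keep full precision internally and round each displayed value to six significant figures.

Integral: ∫_3^20 1/x^4 dx = 0.0123040.
Endpoint term: (f(3) + f(20))/2 = (0.0123457 + 6.25000e-06)/2 = 0.00617596.
So far: 0.0184800.
Correction k=1: B_{2}/2! · (f^{(1)}(20) − f^{(1)}(3)) = 1/12 · (-1.25000e-06 − (-0.0164609)) = 0.00137164.

S_1 ≈ 0.0198516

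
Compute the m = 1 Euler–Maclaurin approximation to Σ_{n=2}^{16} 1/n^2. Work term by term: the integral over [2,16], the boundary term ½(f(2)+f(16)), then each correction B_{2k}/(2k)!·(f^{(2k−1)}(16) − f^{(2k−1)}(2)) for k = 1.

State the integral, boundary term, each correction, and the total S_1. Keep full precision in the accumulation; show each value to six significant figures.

Integral: ∫_2^16 1/x^2 dx = 0.437500.
Boundary: ½(f(2) + f(16)) = ½(0.250000 + 0.00390625) = 0.126953.
So far: 0.564453.
Correction k=1: B_{2}/2! · (f^{(1)}(16) − f^{(1)}(2)) = 1/12 · (-0.000488281 − (-0.250000)) = 0.0207926.

S_1 ≈ 0.585246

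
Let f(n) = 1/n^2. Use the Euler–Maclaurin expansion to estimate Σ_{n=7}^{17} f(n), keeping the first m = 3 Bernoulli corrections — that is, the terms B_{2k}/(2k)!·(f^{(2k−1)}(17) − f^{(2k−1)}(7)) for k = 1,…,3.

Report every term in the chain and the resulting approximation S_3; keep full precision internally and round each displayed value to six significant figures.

Integral: ∫_7^17 1/x^2 dx = 0.0840336.
½[f(7) + f(17)] = ½[0.0204082 + 0.00346021] = 0.0119342.
So far: 0.0959678.
Correction k=1: B_{2}/2! · (f^{(1)}(17) − f^{(1)}(7)) = 1/12 · (-0.000407083 − (-0.00583090)) = 0.000451985.
Running total after k=1: 0.0964198.
Correction k=2: B_{4}/4! · (f^{(3)}(17) − f^{(3)}(7)) = −1/720 · (-1.69031e-05 − (-0.00142798)) = -1.95982e-06.
Running total after k=2: 0.0964178.
Correction k=3: B_{6}/6! · (f^{(5)}(17) − f^{(5)}(7)) = 1/30240 · (-1.75465e-06 − (-0.000874271)) = 2.88531e-08.

S_3 ≈ 0.0964179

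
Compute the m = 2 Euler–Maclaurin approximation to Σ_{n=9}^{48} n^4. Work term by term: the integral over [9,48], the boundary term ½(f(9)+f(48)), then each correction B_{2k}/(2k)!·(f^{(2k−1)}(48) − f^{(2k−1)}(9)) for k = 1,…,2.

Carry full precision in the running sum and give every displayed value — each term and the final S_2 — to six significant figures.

S_2 ≈ 5.36431e+07

∫_9^48 x^4 dx evaluates to 5.09490e+07.
Boundary: ½(f(9) + f(48)) = ½(6561.00 + 5.30842e+06) = 2.65749e+06.
Integral + boundary = 5.36065e+07.
Correction k=1: B_{2}/2! · (f^{(1)}(48) − f^{(1)}(9)) = 1/12 · (442368 − 2916.00) = 36621.0.
Partial sum through k=1: 5.36431e+07.
Correction k=2: B_{4}/4! · (f^{(3)}(48) − f^{(3)}(9)) = −1/720 · (1152.00 − 216.000) = -1.30000.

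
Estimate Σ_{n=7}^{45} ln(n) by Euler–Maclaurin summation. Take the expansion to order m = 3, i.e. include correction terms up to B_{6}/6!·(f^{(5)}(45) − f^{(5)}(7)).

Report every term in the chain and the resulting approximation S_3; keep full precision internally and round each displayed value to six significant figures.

S_3 ≈ 122.545

Integral: ∫_7^45 ln(x) dx = 119.678.
Boundary: ½(f(7) + f(45)) = ½(1.94591 + 3.80666) = 2.87629.
Running total after boundary: 122.555.
k=1: B_{2}/(2)! × [f^{(1)}(45) − f^{(1)}(7)] = 1/12 × (0.0222222 − 0.142857) = -0.0100529.
Running total after k=1: 122.545.
k=2: B_{4}/(4)! × [f^{(3)}(45) − f^{(3)}(7)] = −1/720 × (2.19479e-05 − 0.00583090) = 8.06799e-06.
Running total after k=2: 122.545.
k=3: B_{6}/(6)! × [f^{(5)}(45) − f^{(5)}(7)] = 1/30240 × (1.30061e-07 − 0.00142798) = -4.72171e-08.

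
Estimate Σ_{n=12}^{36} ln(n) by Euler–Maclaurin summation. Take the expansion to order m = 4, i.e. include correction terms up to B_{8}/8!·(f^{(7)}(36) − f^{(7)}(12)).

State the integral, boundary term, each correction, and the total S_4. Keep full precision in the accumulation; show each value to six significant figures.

S_4 ≈ 78.2174

Integral: ∫_12^36 ln(x) dx = 75.1878.
Boundary: ½(f(12) + f(36)) = ½(2.48491 + 3.58352) = 3.03421.
Running total after boundary: 78.2220.
k=1: B_{2}/(2)! × [f^{(1)}(36) − f^{(1)}(12)] = 1/12 × (0.0277778 − 0.0833333) = -0.00462963.
After k=1: 78.2174.
k=2: B_{4}/(4)! × [f^{(3)}(36) − f^{(3)}(12)] = −1/720 × (4.28669e-05 − 0.00115741) = 1.54797e-06.
After k=2: 78.2174.
k=3: B_{6}/(6)! × [f^{(5)}(36) − f^{(5)}(12)] = 1/30240 × (3.96916e-07 − 9.64506e-05) = -3.17638e-09.
After k=3: 78.2174.
k=4: B_{8}/(8)! × [f^{(7)}(36) − f^{(7)}(12)] = −1/1209600 × (9.18787e-09 − 2.00939e-05) = 1.66044e-11.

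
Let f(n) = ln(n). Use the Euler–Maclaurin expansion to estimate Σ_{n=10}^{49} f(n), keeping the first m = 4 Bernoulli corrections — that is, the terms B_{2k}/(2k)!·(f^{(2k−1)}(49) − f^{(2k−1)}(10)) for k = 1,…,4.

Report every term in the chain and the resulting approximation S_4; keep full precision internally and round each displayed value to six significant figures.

Integral: ∫_10^49 ln(x) dx = 128.673.
½[f(10) + f(49)] = ½[2.30259 + 3.89182] = 3.09720.
So far: 131.771.
Order-1 term: 1/12 · (0.0204082 − 0.100000) = -0.00663265.
Partial sum through k=1: 131.764.
Order-2 term: −1/720 · (1.69997e-05 − 0.00200000) = 2.75417e-06.
Partial sum through k=2: 131.764.
Order-3 term: 1/30240 · (8.49632e-08 − 0.000240000) = -7.93370e-09.
Partial sum through k=3: 131.764.
Order-4 term: −1/1209600 · (1.06160e-09 − 7.20000e-05) = 5.95229e-11.

S_4 ≈ 131.764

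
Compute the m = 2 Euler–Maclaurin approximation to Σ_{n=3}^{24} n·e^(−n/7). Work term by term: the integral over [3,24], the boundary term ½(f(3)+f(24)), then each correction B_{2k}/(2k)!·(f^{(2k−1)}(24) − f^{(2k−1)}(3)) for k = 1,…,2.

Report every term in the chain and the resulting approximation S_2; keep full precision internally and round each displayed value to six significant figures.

S_2 ≈ 39.8915

∫_3^24 x·e^(−x/7) dx evaluates to 38.5627.
Boundary: ½(f(3) + f(24)) = ½(1.95432 + 0.778398) = 1.36636.
Integral + boundary = 39.9291.
Correction k=1: B_{2}/2! · (f^{(1)}(24) − f^{(1)}(3)) = 1/12 · (-0.0787664 − 0.372251) = -0.0375848.
Partial sum through k=1: 39.8915.
Correction k=2: B_{4}/4! · (f^{(3)}(24) − f^{(3)}(3)) = −1/720 · (-0.000283673 − 0.0341863) = 4.78750e-05.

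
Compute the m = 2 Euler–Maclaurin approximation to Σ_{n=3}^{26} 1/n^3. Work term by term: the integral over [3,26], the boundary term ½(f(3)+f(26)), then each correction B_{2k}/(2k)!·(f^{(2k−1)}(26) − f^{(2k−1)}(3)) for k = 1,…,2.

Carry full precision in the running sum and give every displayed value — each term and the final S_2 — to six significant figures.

Integral: ∫_3^26 1/x^3 dx = 0.0548159.
½[f(3) + f(26)] = ½[0.0370370 + 5.68958e-05] = 0.0185470.
Running total after boundary: 0.0733629.
Correction k=1: B_{2}/2! · (f^{(1)}(26) − f^{(1)}(3)) = 1/12 · (-6.56490e-06 − (-0.0370370)) = 0.00308587.
After k=1: 0.0764487.
Correction k=2: B_{4}/4! · (f^{(3)}(26) − f^{(3)}(3)) = −1/720 · (-1.94228e-07 − (-0.0823045)) = -0.000114312.

S_2 ≈ 0.0763344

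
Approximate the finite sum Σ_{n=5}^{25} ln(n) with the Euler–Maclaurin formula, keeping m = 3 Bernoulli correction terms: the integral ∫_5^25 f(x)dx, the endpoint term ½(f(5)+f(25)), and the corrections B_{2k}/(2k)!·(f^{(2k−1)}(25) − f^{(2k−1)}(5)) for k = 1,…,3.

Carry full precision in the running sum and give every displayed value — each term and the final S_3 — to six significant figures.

Integral: ∫_5^25 ln(x) dx = 52.4247.
Endpoint term: (f(5) + f(25))/2 = (1.60944 + 3.21888)/2 = 2.41416.
So far: 54.8389.
Order-1 term: 1/12 · (0.0400000 − 0.200000) = -0.0133333.
Partial sum through k=1: 54.8255.
Order-2 term: −1/720 · (0.000128000 − 0.0160000) = 2.20444e-05.
Partial sum through k=2: 54.8256.
Order-3 term: 1/30240 · (2.45760e-06 − 0.00768000) = -2.53887e-07.

S_3 ≈ 54.8256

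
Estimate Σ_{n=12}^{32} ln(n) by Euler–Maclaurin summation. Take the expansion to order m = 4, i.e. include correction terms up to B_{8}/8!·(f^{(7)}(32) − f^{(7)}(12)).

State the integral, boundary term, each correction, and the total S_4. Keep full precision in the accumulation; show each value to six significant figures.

S_4 ≈ 64.0557

∫_12^32 ln(x) dx evaluates to 61.0847.
Boundary: ½(f(12) + f(32)) = ½(2.48491 + 3.46574) = 2.97532.
So far: 64.0600.
k=1: B_{2}/(2)! × [f^{(1)}(32) − f^{(1)}(12)] = 1/12 × (0.0312500 − 0.0833333) = -0.00434028.
After k=1: 64.0557.
k=2: B_{4}/(4)! × [f^{(3)}(32) − f^{(3)}(12)] = −1/720 × (6.10352e-05 − 0.00115741) = 1.52274e-06.
After k=2: 64.0557.
k=3: B_{6}/(6)! × [f^{(5)}(32) − f^{(5)}(12)] = 1/30240 × (7.15256e-07 − 9.64506e-05) = -3.16585e-09.
After k=3: 64.0557.
k=4: B_{8}/(8)! × [f^{(7)}(32) − f^{(7)}(12)] = −1/1209600 × (2.09548e-08 − 2.00939e-05) = 1.65947e-11.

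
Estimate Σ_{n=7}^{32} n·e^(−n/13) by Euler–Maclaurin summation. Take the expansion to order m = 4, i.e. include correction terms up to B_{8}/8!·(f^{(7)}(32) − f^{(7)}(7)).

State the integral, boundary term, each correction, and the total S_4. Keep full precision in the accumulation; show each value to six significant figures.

The integral term ∫_7^32 x·e^(−x/13) dx = 101.845.
Boundary: ½(f(7) + f(32)) = ½(4.08552 + 2.72972) = 3.40762.
So far: 105.253.
k=1: B_{2}/(2)! × [f^{(1)}(32) − f^{(1)}(7)] = 1/12 × (-0.124675 − 0.269375) = -0.0328374.
After k=1: 105.220.
k=2: B_{4}/(4)! × [f^{(3)}(32) − f^{(3)}(7)] = −1/720 × (0.000271791 − 0.00850098) = 1.14294e-05.
After k=2: 105.220.
k=3: B_{6}/(6)! × [f^{(5)}(32) − f^{(5)}(7)] = 1/30240 × (7.58167e-06 − 9.11718e-05) = -2.76422e-09.
After k=3: 105.220.
k=4: B_{8}/(8)! × [f^{(7)}(32) − f^{(7)}(7)] = −1/1209600 × (8.02077e-08 − 7.81313e-07) = 5.79617e-13.

S_4 ≈ 105.220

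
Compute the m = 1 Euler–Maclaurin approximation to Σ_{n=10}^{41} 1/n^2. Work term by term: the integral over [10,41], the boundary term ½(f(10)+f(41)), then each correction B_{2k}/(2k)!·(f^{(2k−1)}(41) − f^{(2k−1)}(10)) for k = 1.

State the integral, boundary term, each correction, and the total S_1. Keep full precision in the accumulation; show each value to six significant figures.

The integral term ∫_10^41 1/x^2 dx = 0.0756098.
Boundary: ½(f(10) + f(41)) = ½(0.0100000 + 0.000594884) = 0.00529744.
So far: 0.0809072.
Correction k=1: B_{2}/2! · (f^{(1)}(41) − f^{(1)}(10)) = 1/12 · (-2.90187e-05 − (-0.00200000)) = 0.000164248.

S_1 ≈ 0.0810714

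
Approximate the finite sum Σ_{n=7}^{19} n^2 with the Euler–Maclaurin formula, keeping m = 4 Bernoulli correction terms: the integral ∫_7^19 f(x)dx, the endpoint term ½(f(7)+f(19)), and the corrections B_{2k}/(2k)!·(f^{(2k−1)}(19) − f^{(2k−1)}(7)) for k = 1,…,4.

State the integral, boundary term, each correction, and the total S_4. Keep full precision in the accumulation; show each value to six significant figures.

S_4 ≈ 2379.00

Integral: ∫_7^19 x^2 dx = 2172.00.
Endpoint term: (f(7) + f(19))/2 = (49.0000 + 361.000)/2 = 205.000.
Integral + boundary = 2377.00.
Order-1 term: 1/12 · (38.0000 − 14.0000) = 2.00000.
Partial sum through k=1: 2379.00.
Order-2 term: −1/720 · (0.00000 − 0.00000) = 0.00000.
Partial sum through k=2: 2379.00.
Order-3 term: 1/30240 · (0.00000 − 0.00000) = 0.00000.
Partial sum through k=3: 2379.00.
Order-4 term: −1/1209600 · (0.00000 − 0.00000) = 0.00000.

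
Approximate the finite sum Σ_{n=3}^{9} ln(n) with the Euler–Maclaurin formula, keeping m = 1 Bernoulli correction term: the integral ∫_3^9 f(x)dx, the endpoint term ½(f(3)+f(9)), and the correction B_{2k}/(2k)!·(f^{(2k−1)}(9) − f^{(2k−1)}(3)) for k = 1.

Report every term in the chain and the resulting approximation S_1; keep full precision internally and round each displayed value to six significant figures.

S_1 ≈ 12.1086

Integral: ∫_3^9 ln(x) dx = 10.4792.
½[f(3) + f(9)] = ½[1.09861 + 2.19722] = 1.64792.
Running total after boundary: 12.1271.
Order-1 term: 1/12 · (0.111111 − 0.333333) = -0.0185185.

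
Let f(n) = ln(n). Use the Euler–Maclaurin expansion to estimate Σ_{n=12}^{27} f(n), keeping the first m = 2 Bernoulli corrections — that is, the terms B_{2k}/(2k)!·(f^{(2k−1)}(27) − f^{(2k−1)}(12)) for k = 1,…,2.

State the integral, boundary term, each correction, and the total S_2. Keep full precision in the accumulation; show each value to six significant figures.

S_2 ≈ 47.0552

Integral: ∫_12^27 ln(x) dx = 44.1687.
Boundary: ½(f(12) + f(27)) = ½(2.48491 + 3.29584) = 2.89037.
So far: 47.0591.
Correction k=1: B_{2}/2! · (f^{(1)}(27) − f^{(1)}(12)) = 1/12 · (0.0370370 − 0.0833333) = -0.00385802.
After k=1: 47.0552.
Correction k=2: B_{4}/4! · (f^{(3)}(27) − f^{(3)}(12)) = −1/720 · (0.000101611 − 0.00115741) = 1.46638e-06.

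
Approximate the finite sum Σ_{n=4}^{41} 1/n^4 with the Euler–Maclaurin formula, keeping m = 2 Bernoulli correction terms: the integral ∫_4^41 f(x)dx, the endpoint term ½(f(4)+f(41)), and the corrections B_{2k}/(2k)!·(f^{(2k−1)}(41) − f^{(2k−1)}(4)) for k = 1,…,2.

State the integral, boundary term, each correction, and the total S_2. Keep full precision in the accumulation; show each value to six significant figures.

The integral term ∫_4^41 1/x^4 dx = 0.00520350.
Boundary: ½(f(4) + f(41)) = ½(0.00390625 + 3.53887e-07) = 0.00195330.
Running total after boundary: 0.00715680.
Correction k=1: B_{2}/2! · (f^{(1)}(41) − f^{(1)}(4)) = 1/12 · (-3.45256e-08 − (-0.00390625)) = 0.000325518.
Running total after k=1: 0.00748232.
Correction k=2: B_{4}/4! · (f^{(3)}(41) − f^{(3)}(4)) = −1/720 · (-6.16161e-10 − (-0.00732422)) = -1.01725e-05.

S_2 ≈ 0.00747214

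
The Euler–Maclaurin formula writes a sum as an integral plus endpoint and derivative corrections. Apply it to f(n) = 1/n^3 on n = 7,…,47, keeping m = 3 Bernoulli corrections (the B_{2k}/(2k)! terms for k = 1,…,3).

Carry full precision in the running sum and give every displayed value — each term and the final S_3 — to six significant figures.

Integral: ∫_7^47 1/x^3 dx = 0.00997773.
Boundary: ½(f(7) + f(47)) = ½(0.00291545 + 9.63178e-06) = 0.00146254.
Running total after boundary: 0.0114403.
Order-1 term: 1/12 · (-6.14794e-07 − (-0.00124948)) = 0.000104072.
Running total after k=1: 0.0115443.
Order-2 term: −1/720 · (-5.56627e-09 − (-0.000509992)) = -7.08314e-07.
Running total after k=2: 0.0115436.
Order-3 term: 1/30240 · (-1.05832e-10 − (-0.000437136)) = 1.44555e-08.

S_3 ≈ 0.0115437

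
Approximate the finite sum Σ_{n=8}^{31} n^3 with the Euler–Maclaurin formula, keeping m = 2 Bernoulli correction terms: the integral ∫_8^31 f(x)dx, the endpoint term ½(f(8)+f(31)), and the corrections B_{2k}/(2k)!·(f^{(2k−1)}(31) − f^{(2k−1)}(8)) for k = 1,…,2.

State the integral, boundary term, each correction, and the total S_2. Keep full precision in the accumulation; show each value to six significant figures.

S_2 ≈ 245232

Integral: ∫_8^31 x^3 dx = 229856.
Boundary: ½(f(8) + f(31)) = ½(512.000 + 29791.0) = 15151.5.
Integral + boundary = 245008.
Order-1 term: 1/12 · (2883.00 − 192.000) = 224.250.
Running total after k=1: 245232.
Order-2 term: −1/720 · (6.00000 − 6.00000) = 0.00000.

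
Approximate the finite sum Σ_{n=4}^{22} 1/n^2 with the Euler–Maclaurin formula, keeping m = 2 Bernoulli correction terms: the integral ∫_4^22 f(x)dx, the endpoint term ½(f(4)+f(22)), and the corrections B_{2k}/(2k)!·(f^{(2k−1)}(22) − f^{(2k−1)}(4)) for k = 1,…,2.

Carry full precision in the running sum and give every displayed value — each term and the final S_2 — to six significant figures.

S_2 ≈ 0.239384

The integral term ∫_4^22 1/x^2 dx = 0.204545.
Boundary: ½(f(4) + f(22)) = ½(0.0625000 + 0.00206612) = 0.0322831.
So far: 0.236829.
Correction k=1: B_{2}/2! · (f^{(1)}(22) − f^{(1)}(4)) = 1/12 · (-0.000187829 − (-0.0312500)) = 0.00258851.
Partial sum through k=1: 0.239417.
Correction k=2: B_{4}/4! · (f^{(3)}(22) − f^{(3)}(4)) = −1/720 · (-4.65691e-06 − (-0.0234375)) = -3.25456e-05.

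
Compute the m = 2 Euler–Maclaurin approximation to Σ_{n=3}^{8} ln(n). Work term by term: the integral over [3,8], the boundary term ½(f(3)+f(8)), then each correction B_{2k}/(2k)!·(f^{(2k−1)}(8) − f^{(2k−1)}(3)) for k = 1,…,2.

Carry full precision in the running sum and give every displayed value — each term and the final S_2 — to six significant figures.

The integral term ∫_3^8 ln(x) dx = 8.33970.
Endpoint term: (f(3) + f(8))/2 = (1.09861 + 2.07944)/2 = 1.58903.
Integral + boundary = 9.92872.
Order-1 term: 1/12 · (0.125000 − 0.333333) = -0.0173611.
Partial sum through k=1: 9.91136.
Order-2 term: −1/720 · (0.00390625 − 0.0740741) = 9.74553e-05.

S_2 ≈ 9.91146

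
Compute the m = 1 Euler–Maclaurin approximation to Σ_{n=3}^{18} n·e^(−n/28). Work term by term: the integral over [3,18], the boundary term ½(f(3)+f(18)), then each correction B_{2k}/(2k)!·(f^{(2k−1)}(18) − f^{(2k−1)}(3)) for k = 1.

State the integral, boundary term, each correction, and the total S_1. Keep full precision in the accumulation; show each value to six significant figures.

∫_3^18 x·e^(−x/28) dx evaluates to 102.594.
Boundary: ½(f(3) + f(18)) = ½(2.69519 + 9.46418) = 6.07969.
So far: 108.674.
k=1: B_{2}/(2)! × [f^{(1)}(18) − f^{(1)}(3)] = 1/12 × (0.187781 − 0.802140) = -0.0511966.

S_1 ≈ 108.622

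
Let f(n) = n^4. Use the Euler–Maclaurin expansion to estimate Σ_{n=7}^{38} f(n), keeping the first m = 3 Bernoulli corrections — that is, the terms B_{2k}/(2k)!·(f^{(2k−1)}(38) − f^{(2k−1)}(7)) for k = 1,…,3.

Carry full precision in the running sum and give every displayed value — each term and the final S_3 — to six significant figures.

Integral: ∫_7^38 x^4 dx = 1.58437e+07.
½[f(7) + f(38)] = ½[2401.00 + 2.08514e+06] = 1.04377e+06.
Integral + boundary = 1.68874e+07.
Order-1 term: 1/12 · (219488 − 1372.00) = 18176.3.
Running total after k=1: 1.69056e+07.
Order-2 term: −1/720 · (912.000 − 168.000) = -1.03333.
Running total after k=2: 1.69056e+07.
Order-3 term: 1/30240 · (0.00000 − 0.00000) = 0.00000.

S_3 ≈ 1.69056e+07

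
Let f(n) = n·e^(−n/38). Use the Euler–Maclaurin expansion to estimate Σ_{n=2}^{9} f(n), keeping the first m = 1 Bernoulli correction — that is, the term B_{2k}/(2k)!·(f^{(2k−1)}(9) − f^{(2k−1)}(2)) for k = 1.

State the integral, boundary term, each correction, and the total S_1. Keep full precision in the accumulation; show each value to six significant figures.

Integral: ∫_2^9 x·e^(−x/38) dx = 32.7079.
Endpoint term: (f(2) + f(9))/2 = (1.89746 + 7.10204)/2 = 4.49975.
Integral + boundary = 37.2076.
Order-1 term: 1/12 · (0.602220 − 0.898796) = -0.0247147.

S_1 ≈ 37.1829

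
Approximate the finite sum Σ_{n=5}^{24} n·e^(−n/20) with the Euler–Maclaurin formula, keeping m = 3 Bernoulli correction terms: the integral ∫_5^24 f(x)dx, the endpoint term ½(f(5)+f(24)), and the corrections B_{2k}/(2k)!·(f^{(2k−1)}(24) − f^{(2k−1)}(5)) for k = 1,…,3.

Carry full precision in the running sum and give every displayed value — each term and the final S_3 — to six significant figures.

The integral term ∫_5^24 x·e^(−x/20) dx = 124.349.
Endpoint term: (f(5) + f(24))/2 = (3.89400 + 7.22866)/2 = 5.56133.
Integral + boundary = 129.911.
Correction k=1: B_{2}/2! · (f^{(1)}(24) − f^{(1)}(5)) = 1/12 · (-0.0602388 − 0.584101) = -0.0536950.
Running total after k=1: 129.857.
Correction k=2: B_{4}/4! · (f^{(3)}(24) − f^{(3)}(5)) = −1/720 · (0.00135537 − 0.00535426) = 5.55400e-06.
Running total after k=2: 129.857.
Correction k=3: B_{6}/6! · (f^{(5)}(24) − f^{(5)}(5)) = 1/30240 · (7.15336e-06 − 2.31206e-05) = -5.28019e-10.

S_3 ≈ 129.857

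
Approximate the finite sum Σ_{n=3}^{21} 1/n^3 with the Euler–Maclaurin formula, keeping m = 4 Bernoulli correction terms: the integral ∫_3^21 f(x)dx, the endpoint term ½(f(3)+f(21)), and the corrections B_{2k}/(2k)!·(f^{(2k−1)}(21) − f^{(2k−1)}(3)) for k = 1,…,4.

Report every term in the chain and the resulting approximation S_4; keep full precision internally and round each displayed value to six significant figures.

Integral: ∫_3^21 1/x^3 dx = 0.0544218.
Boundary: ½(f(3) + f(21)) = ½(0.0370370 + 0.000107980) = 0.0185725.
So far: 0.0729943.
k=1: B_{2}/(2)! × [f^{(1)}(21) − f^{(1)}(3)] = 1/12 × (-1.54257e-05 − (-0.0370370)) = 0.00308513.
After k=1: 0.0760794.
k=2: B_{4}/(4)! × [f^{(3)}(21) − f^{(3)}(3)] = −1/720 × (-6.99577e-07 − (-0.0823045)) = -0.000114311.
After k=2: 0.0759651.
k=3: B_{6}/(6)! × [f^{(5)}(21) − f^{(5)}(3)] = 1/30240 × (-6.66264e-08 − (-0.384088)) = 1.27013e-05.
After k=3: 0.0759778.
k=4: B_{8}/(8)! × [f^{(7)}(21) − f^{(7)}(3)] = −1/1209600 × (-1.08778e-08 − (-3.07270)) = -2.54026e-06.

S_4 ≈ 0.0759753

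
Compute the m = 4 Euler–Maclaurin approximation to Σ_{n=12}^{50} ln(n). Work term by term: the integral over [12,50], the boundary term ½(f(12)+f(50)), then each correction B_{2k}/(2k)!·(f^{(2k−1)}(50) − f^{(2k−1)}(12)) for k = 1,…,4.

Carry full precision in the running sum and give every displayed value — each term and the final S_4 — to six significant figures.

S_4 ≈ 130.975

Integral: ∫_12^50 ln(x) dx = 127.782.
Boundary: ½(f(12) + f(50)) = ½(2.48491 + 3.91202) = 3.19846.
Integral + boundary = 130.981.
Order-1 term: 1/12 · (0.0200000 − 0.0833333) = -0.00527778.
Running total after k=1: 130.975.
Order-2 term: −1/720 · (1.60000e-05 − 0.00115741) = 1.58529e-06.
Running total after k=2: 130.975.
Order-3 term: 1/30240 · (7.68000e-08 − 9.64506e-05) = -3.18696e-09.
Running total after k=3: 130.975.
Order-4 term: −1/1209600 · (9.21600e-10 − 2.00939e-05) = 1.66112e-11.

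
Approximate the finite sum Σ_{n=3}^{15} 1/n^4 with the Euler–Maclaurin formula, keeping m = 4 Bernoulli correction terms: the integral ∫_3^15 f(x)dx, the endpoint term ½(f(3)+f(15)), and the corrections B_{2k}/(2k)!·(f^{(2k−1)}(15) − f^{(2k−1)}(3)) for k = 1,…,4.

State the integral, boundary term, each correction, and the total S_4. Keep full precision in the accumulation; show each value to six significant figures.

S_4 ≈ 0.0197332

Integral: ∫_3^15 1/x^4 dx = 0.0122469.
Endpoint term: (f(3) + f(15))/2 = (0.0123457 + 1.97531e-05)/2 = 0.00618272.
Running total after boundary: 0.0184296.
Correction k=1: B_{2}/2! · (f^{(1)}(15) − f^{(1)}(3)) = 1/12 · (-5.26749e-06 − (-0.0164609)) = 0.00137130.
Partial sum through k=1: 0.0198009.
Correction k=2: B_{4}/4! · (f^{(3)}(15) − f^{(3)}(3)) = −1/720 · (-7.02332e-07 − (-0.0548697)) = -7.62069e-05.
Partial sum through k=2: 0.0197247.
Correction k=3: B_{6}/6! · (f^{(5)}(15) − f^{(5)}(3)) = 1/30240 · (-1.74803e-07 − (-0.341411)) = 1.12901e-05.
Partial sum through k=3: 0.0197360.
Correction k=4: B_{8}/8! · (f^{(7)}(15) − f^{(7)}(3)) = −1/1209600 · (-6.99210e-08 − (-3.41411)) = -2.82251e-06.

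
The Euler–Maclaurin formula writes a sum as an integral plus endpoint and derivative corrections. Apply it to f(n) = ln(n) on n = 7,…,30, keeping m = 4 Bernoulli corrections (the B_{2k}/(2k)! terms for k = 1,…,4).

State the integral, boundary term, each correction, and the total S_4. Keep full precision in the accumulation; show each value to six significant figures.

S_4 ≈ 68.0790

∫_7^30 ln(x) dx evaluates to 65.4146.
Boundary: ½(f(7) + f(30)) = ½(1.94591 + 3.40120) = 2.67355.
Integral + boundary = 68.0881.
Correction k=1: B_{2}/2! · (f^{(1)}(30) − f^{(1)}(7)) = 1/12 · (0.0333333 − 0.142857) = -0.00912698.
Running total after k=1: 68.0790.
Correction k=2: B_{4}/4! · (f^{(3)}(30) − f^{(3)}(7)) = −1/720 · (7.40741e-05 − 0.00583090) = 7.99560e-06.
Running total after k=2: 68.0790.
Correction k=3: B_{6}/6! · (f^{(5)}(30) − f^{(5)}(7)) = 1/30240 · (9.87654e-07 − 0.00142798) = -4.71888e-08.
Running total after k=3: 68.0790.
Correction k=4: B_{8}/8! · (f^{(7)}(30) − f^{(7)}(7)) = −1/1209600 · (3.29218e-08 − 0.000874271) = 7.22750e-10.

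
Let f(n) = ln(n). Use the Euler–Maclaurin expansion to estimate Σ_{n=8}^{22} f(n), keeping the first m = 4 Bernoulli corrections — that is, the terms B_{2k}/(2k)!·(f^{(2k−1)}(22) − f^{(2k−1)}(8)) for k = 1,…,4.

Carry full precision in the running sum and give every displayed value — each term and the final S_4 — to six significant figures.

S_4 ≈ 39.9460

The integral term ∫_8^22 ln(x) dx = 37.3674.
½[f(8) + f(22)] = ½[2.07944 + 3.09104] = 2.58524.
Running total after boundary: 39.9526.
Correction k=1: B_{2}/2! · (f^{(1)}(22) − f^{(1)}(8)) = 1/12 · (0.0454545 − 0.125000) = -0.00662879.
After k=1: 39.9460.
Correction k=2: B_{4}/4! · (f^{(3)}(22) − f^{(3)}(8)) = −1/720 · (0.000187829 − 0.00390625) = 5.16447e-06.
After k=2: 39.9460.
Correction k=3: B_{6}/6! · (f^{(5)}(22) − f^{(5)}(8)) = 1/30240 · (4.65691e-06 − 0.000732422) = -2.40663e-08.
After k=3: 39.9460.
Correction k=4: B_{8}/8! · (f^{(7)}(22) − f^{(7)}(8)) = −1/1209600 · (2.88651e-07 − 0.000343323) = 2.83593e-10.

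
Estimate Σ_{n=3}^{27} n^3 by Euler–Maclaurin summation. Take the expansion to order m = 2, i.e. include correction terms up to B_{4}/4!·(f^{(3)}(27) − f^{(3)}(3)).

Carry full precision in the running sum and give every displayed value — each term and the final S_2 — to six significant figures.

S_2 ≈ 142875

The integral term ∫_3^27 x^3 dx = 132840.
½[f(3) + f(27)] = ½[27.0000 + 19683.0] = 9855.00.
So far: 142695.
k=1: B_{2}/(2)! × [f^{(1)}(27) − f^{(1)}(3)] = 1/12 × (2187.00 − 27.0000) = 180.000.
Partial sum through k=1: 142875.
k=2: B_{4}/(4)! × [f^{(3)}(27) − f^{(3)}(3)] = −1/720 × (6.00000 − 6.00000) = 0.00000.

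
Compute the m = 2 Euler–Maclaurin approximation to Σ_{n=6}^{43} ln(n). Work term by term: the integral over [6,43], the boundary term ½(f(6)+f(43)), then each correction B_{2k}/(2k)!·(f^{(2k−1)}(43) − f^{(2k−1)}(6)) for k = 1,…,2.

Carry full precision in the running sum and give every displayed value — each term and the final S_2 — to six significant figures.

The integral term ∫_6^43 ln(x) dx = 113.981.
Endpoint term: (f(6) + f(43))/2 = (1.79176 + 3.76120)/2 = 2.77648.
Running total after boundary: 116.758.
Correction k=1: B_{2}/2! · (f^{(1)}(43) − f^{(1)}(6)) = 1/12 · (0.0232558 − 0.166667) = -0.0119509.
Running total after k=1: 116.746.
Correction k=2: B_{4}/4! · (f^{(3)}(43) − f^{(3)}(6)) = −1/720 · (2.51550e-05 − 0.00925926) = 1.28251e-05.

S_2 ≈ 116.746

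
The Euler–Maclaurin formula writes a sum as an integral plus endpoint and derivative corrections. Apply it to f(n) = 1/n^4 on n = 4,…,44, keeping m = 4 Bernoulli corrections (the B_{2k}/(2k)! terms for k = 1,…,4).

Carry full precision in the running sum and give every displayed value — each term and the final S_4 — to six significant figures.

S_4 ≈ 0.00747375

Integral: ∫_4^44 1/x^4 dx = 0.00520442.
½[f(4) + f(44)] = ½[0.00390625 + 2.66802e-07] = 0.00195326.
Integral + boundary = 0.00715768.
k=1: B_{2}/(2)! × [f^{(1)}(44) − f^{(1)}(4)] = 1/12 × (-2.42547e-08 − (-0.00390625)) = 0.000325519.
Running total after k=1: 0.00748320.
k=2: B_{4}/(4)! × [f^{(3)}(44) − f^{(3)}(4)] = −1/720 × (-3.75848e-10 − (-0.00732422)) = -1.01725e-05.
Running total after k=2: 0.00747302.
k=3: B_{6}/(6)! × [f^{(5)}(44) − f^{(5)}(4)] = 1/30240 × (-1.08716e-11 − (-0.0256348)) = 8.47711e-07.
Running total after k=3: 0.00747387.
k=4: B_{8}/(8)! × [f^{(7)}(44) − f^{(7)}(4)] = −1/1209600 × (-5.05397e-13 − (-0.144196)) = -1.19209e-07.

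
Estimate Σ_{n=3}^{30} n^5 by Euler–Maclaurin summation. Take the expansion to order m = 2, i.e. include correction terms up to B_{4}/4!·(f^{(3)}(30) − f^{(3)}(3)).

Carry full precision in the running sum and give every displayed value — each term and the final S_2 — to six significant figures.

S_2 ≈ 1.33987e+08

Integral: ∫_3^30 x^5 dx = 1.21500e+08.
Boundary: ½(f(3) + f(30)) = ½(243.000 + 2.43000e+07) = 1.21501e+07.
Running total after boundary: 1.33650e+08.
Correction k=1: B_{2}/2! · (f^{(1)}(30) − f^{(1)}(3)) = 1/12 · (4.05000e+06 − 405.000) = 337466.
Partial sum through k=1: 1.33987e+08.
Correction k=2: B_{4}/4! · (f^{(3)}(30) − f^{(3)}(3)) = −1/720 · (54000.0 − 540.000) = -74.2500.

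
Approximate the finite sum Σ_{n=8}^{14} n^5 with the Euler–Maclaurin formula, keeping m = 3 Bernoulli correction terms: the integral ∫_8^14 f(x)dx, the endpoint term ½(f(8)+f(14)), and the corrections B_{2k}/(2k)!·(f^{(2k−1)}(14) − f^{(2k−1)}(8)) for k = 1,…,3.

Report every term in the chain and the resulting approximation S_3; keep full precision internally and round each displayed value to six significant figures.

∫_8^14 x^5 dx evaluates to 1.21123e+06.
Boundary: ½(f(8) + f(14)) = ½(32768.0 + 537824) = 285296.
So far: 1.49653e+06.
Correction k=1: B_{2}/2! · (f^{(1)}(14) − f^{(1)}(8)) = 1/12 · (192080 − 20480.0) = 14300.0.
After k=1: 1.51083e+06.
Correction k=2: B_{4}/4! · (f^{(3)}(14) − f^{(3)}(8)) = −1/720 · (11760.0 − 3840.00) = -11.0000.
After k=2: 1.51082e+06.
Correction k=3: B_{6}/6! · (f^{(5)}(14) − f^{(5)}(8)) = 1/30240 · (120.000 − 120.000) = 0.00000.

S_3 ≈ 1.51082e+06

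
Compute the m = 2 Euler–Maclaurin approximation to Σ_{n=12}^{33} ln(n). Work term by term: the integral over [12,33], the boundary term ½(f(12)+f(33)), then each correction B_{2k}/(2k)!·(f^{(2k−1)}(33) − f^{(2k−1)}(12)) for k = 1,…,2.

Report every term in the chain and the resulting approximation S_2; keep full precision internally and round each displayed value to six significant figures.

S_2 ≈ 67.5522

The integral term ∫_12^33 ln(x) dx = 64.5659.
Boundary: ½(f(12) + f(33)) = ½(2.48491 + 3.49651) = 2.99071.
So far: 67.5566.
k=1: B_{2}/(2)! × [f^{(1)}(33) − f^{(1)}(12)] = 1/12 × (0.0303030 − 0.0833333) = -0.00441919.
Running total after k=1: 67.5522.
k=2: B_{4}/(4)! × [f^{(3)}(33) − f^{(3)}(12)] = −1/720 × (5.56529e-05 − 0.00115741) = 1.53021e-06.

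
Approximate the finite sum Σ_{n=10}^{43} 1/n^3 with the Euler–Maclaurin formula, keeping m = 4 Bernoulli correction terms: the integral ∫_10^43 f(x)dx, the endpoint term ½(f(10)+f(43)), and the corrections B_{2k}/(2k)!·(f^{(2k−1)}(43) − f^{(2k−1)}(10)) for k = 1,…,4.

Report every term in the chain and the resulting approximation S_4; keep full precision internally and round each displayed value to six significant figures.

∫_10^43 1/x^3 dx evaluates to 0.00472958.
Endpoint term: (f(10) + f(43))/2 = (0.00100000 + 1.25775e-05)/2 = 0.000506289.
So far: 0.00523587.
Order-1 term: 1/12 · (-8.77501e-07 − (-0.000300000)) = 2.49269e-05.
After k=1: 0.00526080.
Order-2 term: −1/720 · (-9.49162e-09 − (-6.00000e-05)) = -8.33202e-08.
After k=2: 0.00526072.
Order-3 term: 1/30240 · (-2.15602e-10 − (-2.52000e-05)) = 8.33326e-10.
After k=3: 0.00526072.
Order-4 term: −1/1209600 · (-8.39554e-12 − (-1.81440e-05)) = -1.50000e-11.

S_4 ≈ 0.00526072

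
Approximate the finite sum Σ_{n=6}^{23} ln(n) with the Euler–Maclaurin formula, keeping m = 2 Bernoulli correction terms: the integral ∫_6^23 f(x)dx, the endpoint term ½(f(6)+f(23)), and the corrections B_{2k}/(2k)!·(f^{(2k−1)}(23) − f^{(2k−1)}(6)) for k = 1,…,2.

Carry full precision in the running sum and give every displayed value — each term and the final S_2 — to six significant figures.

S_2 ≈ 46.8192

The integral term ∫_6^23 ln(x) dx = 44.3658.
Boundary: ½(f(6) + f(23)) = ½(1.79176 + 3.13549) = 2.46363.
Running total after boundary: 46.8294.
Correction k=1: B_{2}/2! · (f^{(1)}(23) − f^{(1)}(6)) = 1/12 · (0.0434783 − 0.166667) = -0.0102657.
After k=1: 46.8192.
Correction k=2: B_{4}/4! · (f^{(3)}(23) − f^{(3)}(6)) = −1/720 · (0.000164379 − 0.00925926) = 1.26318e-05.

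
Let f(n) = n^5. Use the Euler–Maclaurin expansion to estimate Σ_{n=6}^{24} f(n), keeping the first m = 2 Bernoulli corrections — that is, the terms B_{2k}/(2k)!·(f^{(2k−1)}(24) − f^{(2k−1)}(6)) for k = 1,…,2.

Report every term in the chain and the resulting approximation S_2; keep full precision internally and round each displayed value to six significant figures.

S_2 ≈ 3.59656e+07

∫_6^24 x^5 dx evaluates to 3.18427e+07.
Endpoint term: (f(6) + f(24))/2 = (7776.00 + 7.96262e+06)/2 = 3.98520e+06.
Integral + boundary = 3.58279e+07.
k=1: B_{2}/(2)! × [f^{(1)}(24) − f^{(1)}(6)] = 1/12 × (1.65888e+06 − 6480.00) = 137700.
Running total after k=1: 3.59656e+07.
k=2: B_{4}/(4)! × [f^{(3)}(24) − f^{(3)}(6)] = −1/720 × (34560.0 − 2160.00) = -45.0000.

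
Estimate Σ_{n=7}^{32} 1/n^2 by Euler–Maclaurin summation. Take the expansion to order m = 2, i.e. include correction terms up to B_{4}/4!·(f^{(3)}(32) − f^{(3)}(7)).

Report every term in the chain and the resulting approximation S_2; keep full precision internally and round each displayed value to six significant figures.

The integral term ∫_7^32 1/x^2 dx = 0.111607.
Endpoint term: (f(7) + f(32))/2 = (0.0204082 + 0.000976562)/2 = 0.0106924.
Running total after boundary: 0.122300.
k=1: B_{2}/(2)! × [f^{(1)}(32) − f^{(1)}(7)] = 1/12 × (-6.10352e-05 − (-0.00583090)) = 0.000480822.
After k=1: 0.122780.
k=2: B_{4}/(4)! × [f^{(3)}(32) − f^{(3)}(7)] = −1/720 × (-7.15256e-07 − (-0.00142798)) = -1.98231e-06.

S_2 ≈ 0.122778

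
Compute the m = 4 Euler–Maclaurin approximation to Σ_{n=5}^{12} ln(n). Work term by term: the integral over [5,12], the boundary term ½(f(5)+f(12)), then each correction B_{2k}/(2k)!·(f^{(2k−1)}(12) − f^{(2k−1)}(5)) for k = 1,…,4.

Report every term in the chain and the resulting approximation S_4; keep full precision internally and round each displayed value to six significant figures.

S_4 ≈ 16.8092

Integral: ∫_5^12 ln(x) dx = 14.7717.
Endpoint term: (f(5) + f(12))/2 = (1.60944 + 2.48491)/2 = 2.04717.
So far: 16.8189.
Correction k=1: B_{2}/2! · (f^{(1)}(12) − f^{(1)}(5)) = 1/12 · (0.0833333 − 0.200000) = -0.00972222.
Running total after k=1: 16.8091.
Correction k=2: B_{4}/4! · (f^{(3)}(12) − f^{(3)}(5)) = −1/720 · (0.00115741 − 0.0160000) = 2.06147e-05.
Running total after k=2: 16.8092.
Correction k=3: B_{6}/6! · (f^{(5)}(12) − f^{(5)}(5)) = 1/30240 · (9.64506e-05 − 0.00768000) = -2.50779e-07.
Running total after k=3: 16.8092.
Correction k=4: B_{8}/8! · (f^{(7)}(12) − f^{(7)}(5)) = −1/1209600 · (2.00939e-05 − 0.00921600) = 7.60244e-09.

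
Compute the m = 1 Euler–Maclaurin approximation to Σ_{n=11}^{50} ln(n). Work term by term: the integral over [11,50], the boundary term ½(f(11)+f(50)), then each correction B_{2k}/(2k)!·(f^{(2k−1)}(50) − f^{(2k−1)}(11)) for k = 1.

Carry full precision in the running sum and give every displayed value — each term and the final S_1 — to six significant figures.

S_1 ≈ 133.373

The integral term ∫_11^50 ln(x) dx = 130.224.
Endpoint term: (f(11) + f(50))/2 = (2.39790 + 3.91202)/2 = 3.15496.
Running total after boundary: 133.379.
Order-1 term: 1/12 · (0.0200000 − 0.0909091) = -0.00590909.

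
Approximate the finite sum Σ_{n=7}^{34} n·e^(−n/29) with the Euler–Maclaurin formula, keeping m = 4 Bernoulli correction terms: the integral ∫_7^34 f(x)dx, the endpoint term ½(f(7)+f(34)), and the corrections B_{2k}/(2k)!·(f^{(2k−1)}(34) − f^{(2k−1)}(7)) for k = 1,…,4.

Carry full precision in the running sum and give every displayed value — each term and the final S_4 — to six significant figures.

The integral term ∫_7^34 x·e^(−x/29) dx = 254.434.
Endpoint term: (f(7) + f(34))/2 = (5.49881 + 10.5270)/2 = 8.01292.
Integral + boundary = 262.447.
Order-1 term: 1/12 · (-0.0533825 − 0.595930) = -0.0541093.
After k=1: 262.393.
Order-2 term: −1/720 · (0.000672836 − 0.00257671) = 2.64428e-06.
After k=2: 262.393.
Order-3 term: 1/30240 · (1.67556e-06 − 5.28518e-06) = -1.19366e-10.
After k=3: 262.393.
Order-4 term: −1/1209600 · (3.03339e-09 − 8.92566e-09) = 4.87126e-15.

S_4 ≈ 262.393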